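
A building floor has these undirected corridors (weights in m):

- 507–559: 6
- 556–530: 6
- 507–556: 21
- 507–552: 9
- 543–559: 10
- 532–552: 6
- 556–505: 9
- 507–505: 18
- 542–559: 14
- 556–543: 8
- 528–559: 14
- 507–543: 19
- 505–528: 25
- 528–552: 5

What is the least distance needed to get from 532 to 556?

36 m

Candidate routes:
532 - 552 - 507 - 556: 6+9+21 = 36
532 - 552 - 507 - 559 - 543 - 556: 6+9+6+10+8 = 39
Cheapest is 532 - 552 - 507 - 556 at 36 m.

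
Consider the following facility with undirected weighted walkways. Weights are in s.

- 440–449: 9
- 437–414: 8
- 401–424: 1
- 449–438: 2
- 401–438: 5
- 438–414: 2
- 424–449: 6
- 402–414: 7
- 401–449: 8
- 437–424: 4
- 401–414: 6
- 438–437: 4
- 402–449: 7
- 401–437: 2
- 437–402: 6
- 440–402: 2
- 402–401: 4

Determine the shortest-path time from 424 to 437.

3 s

Settle nodes by increasing distance from 424:
424: 0
401: 1  (via 424)
437: 3  (via 401)
Shortest route: 424–401–437 = 3 s.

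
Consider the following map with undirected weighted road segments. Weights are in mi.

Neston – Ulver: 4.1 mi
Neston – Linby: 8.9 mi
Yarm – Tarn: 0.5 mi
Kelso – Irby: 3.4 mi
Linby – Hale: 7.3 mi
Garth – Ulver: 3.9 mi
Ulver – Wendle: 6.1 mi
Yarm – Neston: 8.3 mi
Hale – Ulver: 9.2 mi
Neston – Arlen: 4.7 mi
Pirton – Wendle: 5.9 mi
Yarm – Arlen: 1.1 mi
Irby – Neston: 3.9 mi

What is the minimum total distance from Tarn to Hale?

Running Dijkstra from Tarn:
Tarn: 0
Yarm: 0.5  (via Tarn)
Arlen: 1.6  (via Yarm)
Neston: 6.3  (via Arlen)
Irby: 10.2  (via Neston)
Ulver: 10.4  (via Neston)
Kelso: 13.6  (via Irby)
Garth: 14.3  (via Ulver)
Linby: 15.2  (via Neston)
Wendle: 16.5  (via Ulver)
Hale: 19.6  (via Ulver)
Shortest route: Tarn → Yarm → Arlen → Neston → Ulver → Hale = 19.6 mi.

19.6 mi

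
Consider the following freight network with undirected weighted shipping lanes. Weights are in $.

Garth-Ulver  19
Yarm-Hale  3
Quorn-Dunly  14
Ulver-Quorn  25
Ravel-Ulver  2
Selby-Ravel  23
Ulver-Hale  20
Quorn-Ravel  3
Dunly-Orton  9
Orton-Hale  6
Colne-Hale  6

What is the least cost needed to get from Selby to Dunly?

$40

Candidate routes:
Selby - Ravel - Ulver - Hale - Orton - Dunly: 23+2+20+6+9 = 60
Selby - Ravel - Quorn - Ulver - Hale - Orton - Dunly: 23+3+25+20+6+9 = 86
Selby - Ravel - Ulver - Quorn - Dunly: 23+2+25+14 = 64
Selby - Ravel - Quorn - Dunly: 23+3+14 = 40
The minimum is $40 via Selby - Ravel - Quorn - Dunly.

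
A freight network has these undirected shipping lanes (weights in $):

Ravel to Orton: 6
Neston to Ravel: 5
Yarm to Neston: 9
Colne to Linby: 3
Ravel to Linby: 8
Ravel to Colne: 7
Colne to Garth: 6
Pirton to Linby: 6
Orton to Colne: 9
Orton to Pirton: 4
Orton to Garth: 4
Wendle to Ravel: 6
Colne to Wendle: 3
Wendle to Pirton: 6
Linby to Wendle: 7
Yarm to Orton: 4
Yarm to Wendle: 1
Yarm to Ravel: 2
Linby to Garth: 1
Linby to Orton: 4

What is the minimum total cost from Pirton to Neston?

Compare a few routes:
Pirton - Wendle - Yarm - Ravel - Neston: 6+1+2+5 = 14
Pirton - Orton - Ravel - Neston: 4+6+5 = 15
Pirton - Orton - Yarm - Ravel - Neston: 4+4+2+5 = 15
Pirton - Wendle - Yarm - Neston: 6+1+9 = 16
Cheapest is Pirton - Wendle - Yarm - Ravel - Neston at $14.

$14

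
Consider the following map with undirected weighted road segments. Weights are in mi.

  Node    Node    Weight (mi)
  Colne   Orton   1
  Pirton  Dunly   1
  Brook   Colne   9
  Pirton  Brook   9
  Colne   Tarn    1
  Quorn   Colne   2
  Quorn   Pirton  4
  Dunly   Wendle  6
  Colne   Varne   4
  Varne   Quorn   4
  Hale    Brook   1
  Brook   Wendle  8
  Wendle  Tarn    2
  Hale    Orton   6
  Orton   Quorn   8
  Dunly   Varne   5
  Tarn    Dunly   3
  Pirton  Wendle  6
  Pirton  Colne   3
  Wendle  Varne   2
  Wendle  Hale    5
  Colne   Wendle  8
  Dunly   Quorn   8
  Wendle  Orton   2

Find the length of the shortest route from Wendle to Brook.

6 mi

Settle nodes by increasing distance from Wendle:
Wendle: 0
Varne: 2  (via Wendle)
Tarn: 2  (via Wendle)
Orton: 2  (via Wendle)
Colne: 3  (via Tarn)
Dunly: 5  (via Tarn)
Quorn: 5  (via Colne)
Hale: 5  (via Wendle)
Pirton: 6  (via Wendle)
Brook: 6  (via Hale)
Shortest route: Wendle–Hale–Brook = 6 mi.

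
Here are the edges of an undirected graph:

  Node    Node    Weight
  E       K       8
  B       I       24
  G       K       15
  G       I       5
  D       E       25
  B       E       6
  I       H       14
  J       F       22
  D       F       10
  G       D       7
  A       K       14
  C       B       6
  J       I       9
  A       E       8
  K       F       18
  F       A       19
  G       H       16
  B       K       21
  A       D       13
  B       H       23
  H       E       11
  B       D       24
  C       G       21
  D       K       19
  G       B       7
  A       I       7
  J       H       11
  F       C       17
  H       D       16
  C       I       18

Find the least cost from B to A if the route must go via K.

Best B to K: B → E → K costing 14
Shortest K→A: K → A = 14
Total via K: 14 + 14 = 28.

28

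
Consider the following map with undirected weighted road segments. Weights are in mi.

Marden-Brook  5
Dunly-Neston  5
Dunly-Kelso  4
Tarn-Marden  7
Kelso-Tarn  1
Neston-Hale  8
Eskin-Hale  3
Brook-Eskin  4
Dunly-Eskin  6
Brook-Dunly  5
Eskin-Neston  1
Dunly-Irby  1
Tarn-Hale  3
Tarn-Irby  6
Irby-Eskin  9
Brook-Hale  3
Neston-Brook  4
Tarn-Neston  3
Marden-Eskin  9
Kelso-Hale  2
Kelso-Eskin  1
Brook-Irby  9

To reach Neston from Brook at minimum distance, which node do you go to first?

Enumerating some paths:
Brook → Neston: 4 = 4
Brook → Eskin → Neston: 4+1 = 5
Brook → Hale → Kelso → Eskin → Neston: 3+2+1+1 = 7
The minimum is 4 mi via Brook → Neston.
So from Brook the first move is to Neston.

Neston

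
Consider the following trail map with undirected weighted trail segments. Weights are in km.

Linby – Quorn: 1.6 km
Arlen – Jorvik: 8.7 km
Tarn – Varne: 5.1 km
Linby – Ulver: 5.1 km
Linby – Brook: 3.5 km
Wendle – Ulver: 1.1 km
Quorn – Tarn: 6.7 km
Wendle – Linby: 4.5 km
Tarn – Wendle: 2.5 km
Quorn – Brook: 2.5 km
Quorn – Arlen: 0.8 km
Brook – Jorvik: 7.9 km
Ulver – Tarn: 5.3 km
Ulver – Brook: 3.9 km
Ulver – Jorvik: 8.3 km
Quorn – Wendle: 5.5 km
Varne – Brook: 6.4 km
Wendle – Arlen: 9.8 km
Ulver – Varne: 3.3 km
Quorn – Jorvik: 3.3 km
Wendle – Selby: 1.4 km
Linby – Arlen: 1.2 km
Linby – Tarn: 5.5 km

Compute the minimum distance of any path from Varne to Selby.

5.8 km

Settle nodes by increasing distance from Varne:
Varne: 0
Ulver: 3.3  (via Varne)
Wendle: 4.4  (via Ulver)
Tarn: 5.1  (via Varne)
Selby: 5.8  (via Wendle)
Shortest route: Varne–Ulver–Wendle–Selby = 5.8 km.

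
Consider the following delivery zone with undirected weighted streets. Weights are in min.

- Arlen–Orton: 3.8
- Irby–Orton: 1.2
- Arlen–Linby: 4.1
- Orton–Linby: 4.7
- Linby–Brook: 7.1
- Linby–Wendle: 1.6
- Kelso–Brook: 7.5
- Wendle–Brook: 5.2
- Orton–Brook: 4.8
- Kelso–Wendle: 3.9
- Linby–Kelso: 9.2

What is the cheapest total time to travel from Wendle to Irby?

7.5 min

Compare a few routes:
Wendle–Linby–Arlen–Orton–Irby: 1.6+4.1+3.8+1.2 = 10.7
Wendle–Brook–Orton–Irby: 5.2+4.8+1.2 = 11.2
Wendle–Linby–Orton–Irby: 1.6+4.7+1.2 = 7.5
Wendle–Linby–Brook–Orton–Irby: 1.6+7.1+4.8+1.2 = 14.7
Cheapest is Wendle–Linby–Orton–Irby at 7.5 min.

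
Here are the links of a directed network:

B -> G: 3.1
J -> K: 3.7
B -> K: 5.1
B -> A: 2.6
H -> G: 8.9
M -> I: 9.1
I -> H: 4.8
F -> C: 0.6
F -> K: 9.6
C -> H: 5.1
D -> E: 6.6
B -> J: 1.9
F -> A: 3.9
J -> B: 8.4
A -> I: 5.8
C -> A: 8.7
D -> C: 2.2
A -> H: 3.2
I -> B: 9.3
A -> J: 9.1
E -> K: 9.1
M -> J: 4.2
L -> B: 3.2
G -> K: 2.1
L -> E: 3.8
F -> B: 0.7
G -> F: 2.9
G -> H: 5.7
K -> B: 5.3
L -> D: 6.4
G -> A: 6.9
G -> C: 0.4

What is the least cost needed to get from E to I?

Settle nodes by increasing distance from E:
E: 0
K: 9.1  (via E)
B: 14.4  (via K)
J: 16.3  (via B)
A: 17  (via B)
G: 17.5  (via B)
C: 17.9  (via G)
H: 20.2  (via A)
F: 20.4  (via G)
I: 22.8  (via A)
Shortest route: E–K–B–A–I = 22.8.

22.8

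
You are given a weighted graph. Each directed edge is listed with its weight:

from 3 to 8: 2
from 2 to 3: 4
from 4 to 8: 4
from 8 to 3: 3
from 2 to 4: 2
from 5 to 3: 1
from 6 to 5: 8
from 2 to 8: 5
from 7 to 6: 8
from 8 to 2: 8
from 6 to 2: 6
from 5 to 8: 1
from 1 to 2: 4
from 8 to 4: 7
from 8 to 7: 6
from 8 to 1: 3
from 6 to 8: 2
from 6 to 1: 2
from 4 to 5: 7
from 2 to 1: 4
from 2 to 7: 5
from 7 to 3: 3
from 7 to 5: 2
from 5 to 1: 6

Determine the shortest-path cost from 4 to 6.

18

Candidate routes:
4 - 5 - 8 - 7 - 6: 7+1+6+8 = 22
4 - 8 - 7 - 6: 4+6+8 = 18
4 - 8 - 1 - 2 - 7 - 6: 4+3+4+5+8 = 24
4 - 5 - 3 - 8 - 7 - 6: 7+1+2+6+8 = 24
The minimum is 18 via 4 - 8 - 7 - 6.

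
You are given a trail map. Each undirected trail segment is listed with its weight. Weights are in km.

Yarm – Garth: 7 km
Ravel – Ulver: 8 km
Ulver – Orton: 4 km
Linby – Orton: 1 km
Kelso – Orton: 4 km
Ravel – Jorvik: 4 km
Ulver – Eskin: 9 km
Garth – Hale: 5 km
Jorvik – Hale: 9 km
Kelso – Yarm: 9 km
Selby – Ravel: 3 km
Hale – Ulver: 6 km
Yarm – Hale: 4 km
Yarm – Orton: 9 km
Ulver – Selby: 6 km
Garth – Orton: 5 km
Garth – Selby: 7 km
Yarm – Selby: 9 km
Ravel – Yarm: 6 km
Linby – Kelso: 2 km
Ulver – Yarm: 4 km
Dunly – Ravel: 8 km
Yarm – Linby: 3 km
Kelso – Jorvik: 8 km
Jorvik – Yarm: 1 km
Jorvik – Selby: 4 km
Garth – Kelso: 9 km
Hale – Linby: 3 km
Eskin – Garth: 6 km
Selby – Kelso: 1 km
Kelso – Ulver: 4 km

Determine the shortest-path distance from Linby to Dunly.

14 km

Compare a few routes:
Linby → Orton → Kelso → Selby → Ravel → Dunly: 1+4+1+3+8 = 17
Linby → Yarm → Jorvik → Ravel → Dunly: 3+1+4+8 = 16
Linby → Kelso → Selby → Ravel → Dunly: 2+1+3+8 = 14
The minimum is 14 km via Linby → Kelso → Selby → Ravel → Dunly.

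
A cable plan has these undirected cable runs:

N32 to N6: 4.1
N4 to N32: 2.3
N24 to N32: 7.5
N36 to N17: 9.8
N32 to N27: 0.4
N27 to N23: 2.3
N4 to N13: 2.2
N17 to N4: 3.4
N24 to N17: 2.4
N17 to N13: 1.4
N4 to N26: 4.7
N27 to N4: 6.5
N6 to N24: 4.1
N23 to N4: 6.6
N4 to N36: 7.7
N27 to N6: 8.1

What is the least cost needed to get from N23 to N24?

Enumerating some paths:
N23 - N27 - N32 - N4 - N17 - N24: 2.3+0.4+2.3+3.4+2.4 = 10.8
N23 - N27 - N32 - N6 - N24: 2.3+0.4+4.1+4.1 = 10.9
N23 - N27 - N32 - N4 - N13 - N17 - N24: 2.3+0.4+2.3+2.2+1.4+2.4 = 11
N23 - N27 - N32 - N24: 2.3+0.4+7.5 = 10.2
The minimum is 10.2 via N23 - N27 - N32 - N24.

10.2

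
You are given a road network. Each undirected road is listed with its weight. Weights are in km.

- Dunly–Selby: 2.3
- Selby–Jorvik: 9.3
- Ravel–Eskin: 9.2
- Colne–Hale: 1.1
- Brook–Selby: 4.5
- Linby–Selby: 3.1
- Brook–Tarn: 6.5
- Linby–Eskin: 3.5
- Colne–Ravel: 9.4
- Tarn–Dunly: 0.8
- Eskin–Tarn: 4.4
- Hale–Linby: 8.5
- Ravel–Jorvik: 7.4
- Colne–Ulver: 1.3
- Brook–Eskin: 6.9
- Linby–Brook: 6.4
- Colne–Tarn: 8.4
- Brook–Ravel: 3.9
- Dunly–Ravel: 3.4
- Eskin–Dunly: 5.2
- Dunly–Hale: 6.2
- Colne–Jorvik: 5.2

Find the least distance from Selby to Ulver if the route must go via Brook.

Best Selby to Brook: Selby–Brook costing 4.5
Best Brook to Ulver: Brook–Ravel–Colne–Ulver costing 14.6
Total via Brook: 4.5 + 14.6 = 19.1 km.

19.1 km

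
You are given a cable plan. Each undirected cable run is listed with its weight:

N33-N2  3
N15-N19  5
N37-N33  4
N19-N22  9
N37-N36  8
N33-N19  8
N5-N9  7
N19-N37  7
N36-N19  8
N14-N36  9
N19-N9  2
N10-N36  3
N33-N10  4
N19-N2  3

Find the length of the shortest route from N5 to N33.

Running Dijkstra from N5:
N5: 0
N9: 7  (via N5)
N19: 9  (via N9)
N2: 12  (via N19)
N15: 14  (via N19)
N33: 15  (via N2)
Shortest route: N5–N9–N19–N2–N33 = 15.

15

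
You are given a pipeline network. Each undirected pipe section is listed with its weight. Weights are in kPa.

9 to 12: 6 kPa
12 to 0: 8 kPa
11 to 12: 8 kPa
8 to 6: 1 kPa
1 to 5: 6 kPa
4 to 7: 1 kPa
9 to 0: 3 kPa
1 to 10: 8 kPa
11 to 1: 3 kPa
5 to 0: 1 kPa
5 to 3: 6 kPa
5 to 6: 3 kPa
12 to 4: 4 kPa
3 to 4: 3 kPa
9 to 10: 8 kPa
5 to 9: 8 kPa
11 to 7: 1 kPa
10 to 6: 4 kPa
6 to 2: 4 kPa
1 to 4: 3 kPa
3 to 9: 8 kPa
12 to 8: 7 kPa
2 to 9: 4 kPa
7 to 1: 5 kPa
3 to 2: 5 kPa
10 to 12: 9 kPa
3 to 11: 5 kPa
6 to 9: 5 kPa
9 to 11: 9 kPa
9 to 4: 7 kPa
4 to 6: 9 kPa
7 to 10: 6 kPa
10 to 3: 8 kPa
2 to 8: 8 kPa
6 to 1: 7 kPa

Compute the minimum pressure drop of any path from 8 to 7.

Compare a few routes:
8–6–1–4–7: 1+7+3+1 = 12
8–6–10–7: 1+4+6 = 11
8–12–4–7: 7+4+1 = 12
8–6–1–11–7: 1+7+3+1 = 12
The minimum is 11 kPa via 8–6–10–7.

11 kPa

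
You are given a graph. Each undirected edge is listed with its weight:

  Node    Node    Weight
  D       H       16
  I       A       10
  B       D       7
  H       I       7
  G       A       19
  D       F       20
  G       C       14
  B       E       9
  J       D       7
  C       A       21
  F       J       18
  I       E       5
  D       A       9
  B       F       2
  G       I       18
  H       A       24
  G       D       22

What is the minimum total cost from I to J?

Settle nodes by increasing distance from I:
I: 0
E: 5  (via I)
H: 7  (via I)
A: 10  (via I)
B: 14  (via E)
F: 16  (via B)
G: 18  (via I)
D: 19  (via A)
J: 26  (via D)
Shortest route: I → A → D → J = 26.

26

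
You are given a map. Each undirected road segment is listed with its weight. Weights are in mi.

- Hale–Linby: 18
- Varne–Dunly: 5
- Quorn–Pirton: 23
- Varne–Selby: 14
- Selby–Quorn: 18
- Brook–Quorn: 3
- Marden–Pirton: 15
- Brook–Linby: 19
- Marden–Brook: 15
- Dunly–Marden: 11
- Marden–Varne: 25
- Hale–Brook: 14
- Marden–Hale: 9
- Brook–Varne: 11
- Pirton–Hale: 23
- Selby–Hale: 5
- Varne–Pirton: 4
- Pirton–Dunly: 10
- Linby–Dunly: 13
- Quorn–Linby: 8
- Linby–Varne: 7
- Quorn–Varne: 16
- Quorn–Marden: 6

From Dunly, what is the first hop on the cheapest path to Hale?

Candidate routes:
Dunly–Varne–Selby–Hale: 5+14+5 = 24
Dunly–Marden–Hale: 11+9 = 20
Dunly–Varne–Linby–Hale: 5+7+18 = 30
Cheapest is Dunly–Marden–Hale at 20 mi.
So from Dunly the first move is to Marden.

Marden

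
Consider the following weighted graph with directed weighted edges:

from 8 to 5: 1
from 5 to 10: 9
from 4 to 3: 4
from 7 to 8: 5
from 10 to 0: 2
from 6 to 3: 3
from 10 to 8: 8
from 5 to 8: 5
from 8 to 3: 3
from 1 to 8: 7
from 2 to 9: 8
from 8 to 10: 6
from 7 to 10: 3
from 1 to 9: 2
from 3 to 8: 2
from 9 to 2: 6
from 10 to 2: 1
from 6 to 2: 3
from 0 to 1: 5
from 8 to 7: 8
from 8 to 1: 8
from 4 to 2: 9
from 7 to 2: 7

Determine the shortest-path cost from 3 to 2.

Compare a few routes:
3 → 8 → 7 → 10 → 2: 2+8+3+1 = 14
3 → 8 → 10 → 2: 2+6+1 = 9
3 → 8 → 7 → 2: 2+8+7 = 17
3 → 8 → 5 → 10 → 2: 2+1+9+1 = 13
Cheapest is 3 → 8 → 10 → 2 at 9.

9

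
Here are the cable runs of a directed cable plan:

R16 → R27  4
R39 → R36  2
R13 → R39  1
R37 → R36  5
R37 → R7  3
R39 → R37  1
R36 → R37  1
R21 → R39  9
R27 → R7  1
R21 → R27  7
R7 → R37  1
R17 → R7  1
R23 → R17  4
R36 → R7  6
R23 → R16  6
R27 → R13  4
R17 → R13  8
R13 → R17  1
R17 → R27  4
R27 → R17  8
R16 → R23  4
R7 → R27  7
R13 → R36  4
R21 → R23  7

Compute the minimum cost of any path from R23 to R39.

13

Running Dijkstra from R23:
R23: 0
R17: 4  (via R23)
R7: 5  (via R17)
R16: 6  (via R23)
R37: 6  (via R7)
R27: 8  (via R17)
R36: 11  (via R37)
R13: 12  (via R17)
R39: 13  (via R13)
Shortest route: R23 → R17 → R13 → R39 = 13.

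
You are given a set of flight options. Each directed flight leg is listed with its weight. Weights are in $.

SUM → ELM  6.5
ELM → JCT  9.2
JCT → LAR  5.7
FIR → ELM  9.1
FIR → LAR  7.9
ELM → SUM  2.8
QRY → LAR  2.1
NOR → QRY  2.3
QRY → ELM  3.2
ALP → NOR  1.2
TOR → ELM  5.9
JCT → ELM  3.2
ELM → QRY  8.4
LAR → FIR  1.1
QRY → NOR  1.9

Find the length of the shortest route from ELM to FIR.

$11.6

Settle nodes by increasing distance from ELM:
ELM: 0
SUM: 2.8  (via ELM)
QRY: 8.4  (via ELM)
JCT: 9.2  (via ELM)
NOR: 10.3  (via QRY)
LAR: 10.5  (via QRY)
FIR: 11.6  (via LAR)
Shortest route: ELM–QRY–LAR–FIR = $11.6.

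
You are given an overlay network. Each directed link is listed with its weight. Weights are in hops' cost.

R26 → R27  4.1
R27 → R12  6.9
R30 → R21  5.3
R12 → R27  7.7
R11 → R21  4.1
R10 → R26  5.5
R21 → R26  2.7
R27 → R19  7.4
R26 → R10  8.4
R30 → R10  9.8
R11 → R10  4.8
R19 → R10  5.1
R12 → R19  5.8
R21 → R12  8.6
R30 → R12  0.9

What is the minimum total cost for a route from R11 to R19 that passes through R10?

Shortest R11→R10: R11 → R10 = 4.8
Shortest R10→R19: R10 → R26 → R27 → R19 = 17
Total via R10: 4.8 + 17 = 21.8 hops' cost.

21.8 hops' cost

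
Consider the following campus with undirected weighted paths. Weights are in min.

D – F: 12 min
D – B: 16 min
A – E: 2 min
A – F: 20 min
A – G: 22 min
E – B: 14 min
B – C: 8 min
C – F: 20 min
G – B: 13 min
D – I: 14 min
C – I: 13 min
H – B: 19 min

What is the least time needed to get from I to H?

40 min

Shortest distances from I:
I: 0
C: 13  (via I)
D: 14  (via I)
B: 21  (via C)
F: 26  (via D)
G: 34  (via B)
E: 35  (via B)
A: 37  (via E)
H: 40  (via B)
Shortest route: I–C–B–H = 40 min.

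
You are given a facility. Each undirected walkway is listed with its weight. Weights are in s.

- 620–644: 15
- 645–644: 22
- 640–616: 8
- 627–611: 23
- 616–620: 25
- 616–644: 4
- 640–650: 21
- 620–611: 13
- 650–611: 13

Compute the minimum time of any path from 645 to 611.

Compare a few routes:
645 → 644 → 620 → 616 → 640 → 650 → 611: 22+15+25+8+21+13 = 104
645 → 644 → 616 → 640 → 650 → 611: 22+4+8+21+13 = 68
645 → 644 → 620 → 611: 22+15+13 = 50
645 → 644 → 616 → 620 → 611: 22+4+25+13 = 64
Cheapest is 645 → 644 → 620 → 611 at 50 s.

50 s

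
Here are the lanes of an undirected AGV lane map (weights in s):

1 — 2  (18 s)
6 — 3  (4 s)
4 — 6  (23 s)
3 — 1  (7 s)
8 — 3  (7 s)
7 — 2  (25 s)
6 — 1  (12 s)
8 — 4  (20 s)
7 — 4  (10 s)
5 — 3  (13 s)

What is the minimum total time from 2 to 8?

Compare a few routes:
2 - 1 - 6 - 3 - 8: 18+12+4+7 = 41
2 - 1 - 3 - 8: 18+7+7 = 32
Cheapest is 2 - 1 - 3 - 8 at 32 s.

32 s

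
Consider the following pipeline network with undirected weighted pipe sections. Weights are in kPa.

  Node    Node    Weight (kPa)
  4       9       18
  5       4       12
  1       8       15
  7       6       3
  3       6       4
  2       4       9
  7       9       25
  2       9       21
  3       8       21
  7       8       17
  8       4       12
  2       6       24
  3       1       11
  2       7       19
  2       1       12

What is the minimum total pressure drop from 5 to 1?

33 kPa

Settle nodes by increasing distance from 5:
5: 0
4: 12  (via 5)
2: 21  (via 4)
8: 24  (via 4)
9: 30  (via 4)
1: 33  (via 2)
Shortest route: 5 → 4 → 2 → 1 = 33 kPa.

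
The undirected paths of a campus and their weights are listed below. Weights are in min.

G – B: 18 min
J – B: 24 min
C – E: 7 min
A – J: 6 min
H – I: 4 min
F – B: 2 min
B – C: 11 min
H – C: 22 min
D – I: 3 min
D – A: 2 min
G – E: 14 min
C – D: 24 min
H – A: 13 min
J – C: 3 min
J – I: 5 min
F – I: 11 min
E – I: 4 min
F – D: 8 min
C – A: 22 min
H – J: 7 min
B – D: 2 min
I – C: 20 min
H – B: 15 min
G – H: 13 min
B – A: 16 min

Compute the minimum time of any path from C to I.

8 min

Running Dijkstra from C:
C: 0
J: 3  (via C)
E: 7  (via C)
I: 8  (via J)
Shortest route: C → J → I = 8 min.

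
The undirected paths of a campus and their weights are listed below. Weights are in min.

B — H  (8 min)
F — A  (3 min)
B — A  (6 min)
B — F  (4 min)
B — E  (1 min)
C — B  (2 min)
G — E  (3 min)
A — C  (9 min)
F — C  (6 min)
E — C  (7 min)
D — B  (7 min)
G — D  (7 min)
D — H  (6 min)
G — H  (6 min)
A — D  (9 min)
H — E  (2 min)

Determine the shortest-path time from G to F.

Running Dijkstra from G:
G: 0
E: 3  (via G)
B: 4  (via E)
H: 5  (via E)
C: 6  (via B)
D: 7  (via G)
F: 8  (via B)
Shortest route: G → E → B → F = 8 min.

8 min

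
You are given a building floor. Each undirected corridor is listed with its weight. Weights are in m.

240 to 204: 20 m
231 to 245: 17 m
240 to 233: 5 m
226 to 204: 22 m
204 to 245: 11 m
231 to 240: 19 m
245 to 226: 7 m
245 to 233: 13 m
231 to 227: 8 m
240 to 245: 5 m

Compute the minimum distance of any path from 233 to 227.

32 m

Compare a few routes:
233 - 240 - 231 - 227: 5+19+8 = 32
233 - 240 - 245 - 231 - 227: 5+5+17+8 = 35
The minimum is 32 m via 233 - 240 - 231 - 227.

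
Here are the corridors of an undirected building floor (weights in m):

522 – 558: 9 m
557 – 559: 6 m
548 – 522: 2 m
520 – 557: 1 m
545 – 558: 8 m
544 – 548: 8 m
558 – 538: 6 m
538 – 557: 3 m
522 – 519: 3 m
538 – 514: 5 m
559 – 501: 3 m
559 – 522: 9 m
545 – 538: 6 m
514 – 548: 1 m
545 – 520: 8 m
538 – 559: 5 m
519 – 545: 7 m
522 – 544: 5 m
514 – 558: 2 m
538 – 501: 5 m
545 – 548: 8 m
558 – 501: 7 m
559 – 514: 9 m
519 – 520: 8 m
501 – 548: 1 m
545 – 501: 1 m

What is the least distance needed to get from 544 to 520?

16 m

Running Dijkstra from 544:
544: 0
522: 5  (via 544)
548: 7  (via 522)
514: 8  (via 548)
519: 8  (via 522)
501: 8  (via 548)
545: 9  (via 501)
558: 10  (via 514)
559: 11  (via 501)
538: 13  (via 514)
520: 16  (via 519)
Shortest route: 544–522–519–520 = 16 m.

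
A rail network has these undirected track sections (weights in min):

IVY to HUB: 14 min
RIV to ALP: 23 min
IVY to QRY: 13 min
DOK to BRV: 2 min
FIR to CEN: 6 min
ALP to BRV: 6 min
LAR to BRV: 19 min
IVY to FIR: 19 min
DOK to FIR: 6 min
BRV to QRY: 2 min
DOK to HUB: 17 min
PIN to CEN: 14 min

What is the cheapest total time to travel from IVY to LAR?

34 min

Running Dijkstra from IVY:
IVY: 0
QRY: 13  (via IVY)
HUB: 14  (via IVY)
BRV: 15  (via QRY)
DOK: 17  (via BRV)
FIR: 19  (via IVY)
ALP: 21  (via BRV)
CEN: 25  (via FIR)
LAR: 34  (via BRV)
Shortest route: IVY–QRY–BRV–LAR = 34 min.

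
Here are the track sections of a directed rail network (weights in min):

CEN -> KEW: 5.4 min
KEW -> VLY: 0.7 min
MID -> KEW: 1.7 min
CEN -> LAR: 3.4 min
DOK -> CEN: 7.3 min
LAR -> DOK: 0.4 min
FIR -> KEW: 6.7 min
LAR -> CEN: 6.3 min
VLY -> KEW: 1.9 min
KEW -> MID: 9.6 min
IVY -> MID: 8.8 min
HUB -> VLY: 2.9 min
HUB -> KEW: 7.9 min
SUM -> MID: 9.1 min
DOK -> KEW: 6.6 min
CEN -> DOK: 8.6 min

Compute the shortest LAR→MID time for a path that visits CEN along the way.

21.3 min

Best LAR to CEN: LAR → CEN costing 6.3
Shortest CEN→MID: CEN → KEW → MID = 15
Total via CEN: 6.3 + 15 = 21.3 min.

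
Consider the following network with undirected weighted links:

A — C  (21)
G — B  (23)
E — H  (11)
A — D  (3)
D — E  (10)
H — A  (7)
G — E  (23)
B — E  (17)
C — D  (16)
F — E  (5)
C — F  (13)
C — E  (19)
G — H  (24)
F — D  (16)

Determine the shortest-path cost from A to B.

30

Enumerating some paths:
A → H → E → B: 7+11+17 = 35
A → D → E → B: 3+10+17 = 30
Cheapest is A → D → E → B at 30.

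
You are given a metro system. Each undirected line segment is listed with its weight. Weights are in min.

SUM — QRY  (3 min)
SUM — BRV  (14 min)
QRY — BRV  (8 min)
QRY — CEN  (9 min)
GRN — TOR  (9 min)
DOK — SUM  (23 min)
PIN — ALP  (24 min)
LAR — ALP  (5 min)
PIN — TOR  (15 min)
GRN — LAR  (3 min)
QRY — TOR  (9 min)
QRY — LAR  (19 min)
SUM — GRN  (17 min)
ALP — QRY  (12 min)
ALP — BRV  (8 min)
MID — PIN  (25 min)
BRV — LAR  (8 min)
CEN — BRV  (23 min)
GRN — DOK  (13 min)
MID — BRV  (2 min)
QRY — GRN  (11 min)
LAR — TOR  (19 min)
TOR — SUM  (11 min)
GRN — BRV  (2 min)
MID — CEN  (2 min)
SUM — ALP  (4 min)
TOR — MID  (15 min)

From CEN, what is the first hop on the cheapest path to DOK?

Candidate routes:
CEN–QRY–BRV–GRN–DOK: 9+8+2+13 = 32
CEN–MID–BRV–GRN–DOK: 2+2+2+13 = 19
CEN–MID–BRV–LAR–GRN–DOK: 2+2+8+3+13 = 28
Cheapest is CEN–MID–BRV–GRN–DOK at 19 min.
So from CEN the first move is to MID.

MID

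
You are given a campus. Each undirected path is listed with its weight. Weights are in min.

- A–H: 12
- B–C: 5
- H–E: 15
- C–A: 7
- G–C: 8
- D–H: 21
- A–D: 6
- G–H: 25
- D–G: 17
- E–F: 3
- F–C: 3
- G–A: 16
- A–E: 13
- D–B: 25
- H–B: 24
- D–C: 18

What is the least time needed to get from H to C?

Candidate routes:
H - E - F - C: 15+3+3 = 21
H - B - C: 24+5 = 29
H - A - E - F - C: 12+13+3+3 = 31
H - A - C: 12+7 = 19
The minimum is 19 min via H - A - C.

19 min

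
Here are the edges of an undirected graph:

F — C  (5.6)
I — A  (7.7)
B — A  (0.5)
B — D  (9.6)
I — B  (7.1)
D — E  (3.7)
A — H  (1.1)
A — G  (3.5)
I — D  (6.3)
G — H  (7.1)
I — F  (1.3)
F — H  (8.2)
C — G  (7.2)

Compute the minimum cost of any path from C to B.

Compare a few routes:
C → G → A → B: 7.2+3.5+0.5 = 11.2
C → F → I → B: 5.6+1.3+7.1 = 14
C → F → I → A → B: 5.6+1.3+7.7+0.5 = 15.1
The minimum is 11.2 via C → G → A → B.

11.2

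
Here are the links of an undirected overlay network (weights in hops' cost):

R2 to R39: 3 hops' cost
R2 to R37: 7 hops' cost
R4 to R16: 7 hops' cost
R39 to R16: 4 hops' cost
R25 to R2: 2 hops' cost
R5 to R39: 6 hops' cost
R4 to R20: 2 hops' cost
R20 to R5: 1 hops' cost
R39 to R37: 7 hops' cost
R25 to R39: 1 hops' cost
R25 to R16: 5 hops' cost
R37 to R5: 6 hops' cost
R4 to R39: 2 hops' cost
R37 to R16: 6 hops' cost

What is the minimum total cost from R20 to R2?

7 hops' cost

Running Dijkstra from R20:
R20: 0
R5: 1  (via R20)
R4: 2  (via R20)
R39: 4  (via R4)
R25: 5  (via R39)
R37: 7  (via R5)
R2: 7  (via R39)
Shortest route: R20–R4–R39–R2 = 7 hops' cost.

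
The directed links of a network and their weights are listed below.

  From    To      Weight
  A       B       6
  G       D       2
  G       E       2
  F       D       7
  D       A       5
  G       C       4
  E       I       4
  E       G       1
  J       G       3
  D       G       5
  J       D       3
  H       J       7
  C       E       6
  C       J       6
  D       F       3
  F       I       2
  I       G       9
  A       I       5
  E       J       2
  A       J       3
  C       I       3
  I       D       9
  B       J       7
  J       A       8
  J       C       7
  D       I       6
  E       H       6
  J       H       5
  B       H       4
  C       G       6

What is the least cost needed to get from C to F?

11

Candidate routes:
C–G–D–F: 6+2+3 = 11
C–E–G–D–F: 6+1+2+3 = 12
Cheapest is C–G–D–F at 11.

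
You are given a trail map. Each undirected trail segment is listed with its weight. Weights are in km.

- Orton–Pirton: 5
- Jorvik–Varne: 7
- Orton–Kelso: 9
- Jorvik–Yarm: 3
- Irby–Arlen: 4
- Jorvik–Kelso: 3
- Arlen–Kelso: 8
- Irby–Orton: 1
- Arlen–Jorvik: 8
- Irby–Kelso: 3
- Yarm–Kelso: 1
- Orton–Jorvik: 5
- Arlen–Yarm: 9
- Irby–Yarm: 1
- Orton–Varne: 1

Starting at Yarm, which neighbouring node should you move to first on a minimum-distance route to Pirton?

Irby

Enumerating some paths:
Yarm - Irby - Orton - Pirton: 1+1+5 = 7
Yarm - Kelso - Irby - Orton - Pirton: 1+3+1+5 = 10
The minimum is 7 km via Yarm - Irby - Orton - Pirton.
So from Yarm the first move is to Irby.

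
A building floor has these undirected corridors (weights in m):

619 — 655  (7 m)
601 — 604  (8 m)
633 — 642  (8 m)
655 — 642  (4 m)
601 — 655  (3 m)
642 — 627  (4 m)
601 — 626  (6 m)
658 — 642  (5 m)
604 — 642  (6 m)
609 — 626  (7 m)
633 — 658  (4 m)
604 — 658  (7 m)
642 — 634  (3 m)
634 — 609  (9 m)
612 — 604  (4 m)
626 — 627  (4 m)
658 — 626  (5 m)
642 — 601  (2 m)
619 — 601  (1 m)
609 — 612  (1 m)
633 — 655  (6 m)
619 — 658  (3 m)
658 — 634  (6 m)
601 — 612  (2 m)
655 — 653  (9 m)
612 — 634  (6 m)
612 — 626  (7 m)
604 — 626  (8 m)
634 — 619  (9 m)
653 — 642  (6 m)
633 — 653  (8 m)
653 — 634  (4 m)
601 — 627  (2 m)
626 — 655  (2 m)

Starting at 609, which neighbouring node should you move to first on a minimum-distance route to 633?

Candidate routes:
609 → 612 → 601 → 619 → 658 → 633: 1+2+1+3+4 = 11
609 → 612 → 601 → 655 → 633: 1+2+3+6 = 12
The minimum is 11 m via 609 → 612 → 601 → 619 → 658 → 633.
So from 609 the first move is to 612.

612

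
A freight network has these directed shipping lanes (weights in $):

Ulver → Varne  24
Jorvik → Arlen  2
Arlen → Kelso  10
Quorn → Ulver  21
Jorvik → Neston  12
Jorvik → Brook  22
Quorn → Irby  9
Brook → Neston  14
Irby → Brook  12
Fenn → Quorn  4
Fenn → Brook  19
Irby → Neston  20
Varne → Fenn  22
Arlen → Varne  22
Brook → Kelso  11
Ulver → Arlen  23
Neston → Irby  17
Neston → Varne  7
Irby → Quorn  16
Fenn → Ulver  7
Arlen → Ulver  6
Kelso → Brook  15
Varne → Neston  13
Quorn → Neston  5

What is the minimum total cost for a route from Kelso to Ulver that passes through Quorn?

$83

Shortest Kelso→Quorn: Kelso–Brook–Neston–Irby–Quorn = 62
Best Quorn to Ulver: Quorn–Ulver costing 21
Total via Quorn: 62 + 21 = $83.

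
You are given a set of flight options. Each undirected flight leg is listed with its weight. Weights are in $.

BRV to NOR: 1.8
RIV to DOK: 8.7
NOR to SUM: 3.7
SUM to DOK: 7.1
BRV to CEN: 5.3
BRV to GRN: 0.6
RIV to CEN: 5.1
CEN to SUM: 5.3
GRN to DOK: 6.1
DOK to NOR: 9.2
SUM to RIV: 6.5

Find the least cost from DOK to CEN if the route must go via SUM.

$12.4

Best DOK to SUM: DOK–SUM costing 7.1
Shortest SUM→CEN: SUM–CEN = 5.3
Total via SUM: 7.1 + 5.3 = $12.4.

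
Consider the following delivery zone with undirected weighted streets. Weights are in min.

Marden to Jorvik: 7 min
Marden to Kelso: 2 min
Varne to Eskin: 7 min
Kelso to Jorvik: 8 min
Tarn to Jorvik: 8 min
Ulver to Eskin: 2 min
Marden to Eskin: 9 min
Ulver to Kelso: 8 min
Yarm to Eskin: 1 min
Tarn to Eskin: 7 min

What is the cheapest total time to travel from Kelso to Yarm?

11 min

Candidate routes:
Kelso–Ulver–Eskin–Yarm: 8+2+1 = 11
Kelso–Marden–Eskin–Yarm: 2+9+1 = 12
Cheapest is Kelso–Ulver–Eskin–Yarm at 11 min.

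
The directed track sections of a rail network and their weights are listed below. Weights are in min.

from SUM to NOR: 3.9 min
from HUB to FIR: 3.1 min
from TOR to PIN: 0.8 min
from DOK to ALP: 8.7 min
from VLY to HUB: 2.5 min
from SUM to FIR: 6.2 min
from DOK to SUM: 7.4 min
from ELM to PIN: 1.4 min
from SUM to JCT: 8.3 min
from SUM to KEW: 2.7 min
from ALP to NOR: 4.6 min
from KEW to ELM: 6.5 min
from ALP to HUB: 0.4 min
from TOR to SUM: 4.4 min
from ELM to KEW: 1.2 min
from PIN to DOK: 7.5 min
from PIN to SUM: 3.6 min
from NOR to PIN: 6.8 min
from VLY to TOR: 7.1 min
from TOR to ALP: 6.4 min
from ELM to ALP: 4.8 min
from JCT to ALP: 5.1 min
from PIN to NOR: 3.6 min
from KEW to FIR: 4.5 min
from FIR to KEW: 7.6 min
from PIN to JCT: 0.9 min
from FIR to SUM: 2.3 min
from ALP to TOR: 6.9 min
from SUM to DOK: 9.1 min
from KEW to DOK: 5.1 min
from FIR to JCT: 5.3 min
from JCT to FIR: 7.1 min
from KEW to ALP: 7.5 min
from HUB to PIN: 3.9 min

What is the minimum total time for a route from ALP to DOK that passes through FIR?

13.6 min

Shortest ALP→FIR: ALP → HUB → FIR = 3.5
Best FIR to DOK: FIR → SUM → KEW → DOK costing 10.1
Total via FIR: 3.5 + 10.1 = 13.6 min.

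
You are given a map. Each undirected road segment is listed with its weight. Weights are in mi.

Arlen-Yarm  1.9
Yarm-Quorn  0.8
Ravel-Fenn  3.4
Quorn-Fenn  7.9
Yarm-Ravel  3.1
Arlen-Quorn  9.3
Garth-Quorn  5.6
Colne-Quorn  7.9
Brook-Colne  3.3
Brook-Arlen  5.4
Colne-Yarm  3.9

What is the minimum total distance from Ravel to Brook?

10.3 mi

Candidate routes:
Ravel → Yarm → Colne → Brook: 3.1+3.9+3.3 = 10.3
Ravel → Yarm → Arlen → Brook: 3.1+1.9+5.4 = 10.4
Ravel → Yarm → Quorn → Colne → Brook: 3.1+0.8+7.9+3.3 = 15.1
The minimum is 10.3 mi via Ravel → Yarm → Colne → Brook.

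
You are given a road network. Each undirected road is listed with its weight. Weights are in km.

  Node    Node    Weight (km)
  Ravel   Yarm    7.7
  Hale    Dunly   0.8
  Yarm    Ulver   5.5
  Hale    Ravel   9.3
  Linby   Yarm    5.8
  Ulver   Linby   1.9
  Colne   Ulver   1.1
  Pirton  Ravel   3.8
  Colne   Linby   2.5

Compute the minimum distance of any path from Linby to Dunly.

23.6 km

Running Dijkstra from Linby:
Linby: 0
Ulver: 1.9  (via Linby)
Colne: 2.5  (via Linby)
Yarm: 5.8  (via Linby)
Ravel: 13.5  (via Yarm)
Pirton: 17.3  (via Ravel)
Hale: 22.8  (via Ravel)
Dunly: 23.6  (via Hale)
Shortest route: Linby–Yarm–Ravel–Hale–Dunly = 23.6 km.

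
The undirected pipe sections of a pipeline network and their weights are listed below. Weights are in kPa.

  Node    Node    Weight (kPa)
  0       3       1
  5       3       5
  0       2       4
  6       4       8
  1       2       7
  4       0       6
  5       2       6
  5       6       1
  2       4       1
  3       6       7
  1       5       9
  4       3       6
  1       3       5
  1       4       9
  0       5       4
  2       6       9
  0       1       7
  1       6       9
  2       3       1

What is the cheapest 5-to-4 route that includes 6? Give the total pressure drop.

Shortest 5→6: 5–6 = 1
Best 6 to 4: 6–4 costing 8
Total via 6: 1 + 8 = 9 kPa.

9 kPa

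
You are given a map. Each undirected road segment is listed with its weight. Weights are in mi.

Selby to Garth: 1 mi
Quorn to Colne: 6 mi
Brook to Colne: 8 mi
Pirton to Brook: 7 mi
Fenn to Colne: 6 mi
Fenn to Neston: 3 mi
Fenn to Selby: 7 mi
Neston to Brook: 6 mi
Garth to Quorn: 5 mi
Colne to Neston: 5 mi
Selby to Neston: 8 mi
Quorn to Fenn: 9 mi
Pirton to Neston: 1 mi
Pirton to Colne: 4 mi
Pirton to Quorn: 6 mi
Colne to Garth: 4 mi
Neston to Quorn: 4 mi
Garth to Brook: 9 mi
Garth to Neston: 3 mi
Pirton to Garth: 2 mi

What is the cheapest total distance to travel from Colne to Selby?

Candidate routes:
Colne - Pirton - Neston - Garth - Selby: 4+1+3+1 = 9
Colne - Garth - Selby: 4+1 = 5
Colne - Neston - Garth - Selby: 5+3+1 = 9
Colne - Pirton - Garth - Selby: 4+2+1 = 7
The minimum is 5 mi via Colne - Garth - Selby.

5 mi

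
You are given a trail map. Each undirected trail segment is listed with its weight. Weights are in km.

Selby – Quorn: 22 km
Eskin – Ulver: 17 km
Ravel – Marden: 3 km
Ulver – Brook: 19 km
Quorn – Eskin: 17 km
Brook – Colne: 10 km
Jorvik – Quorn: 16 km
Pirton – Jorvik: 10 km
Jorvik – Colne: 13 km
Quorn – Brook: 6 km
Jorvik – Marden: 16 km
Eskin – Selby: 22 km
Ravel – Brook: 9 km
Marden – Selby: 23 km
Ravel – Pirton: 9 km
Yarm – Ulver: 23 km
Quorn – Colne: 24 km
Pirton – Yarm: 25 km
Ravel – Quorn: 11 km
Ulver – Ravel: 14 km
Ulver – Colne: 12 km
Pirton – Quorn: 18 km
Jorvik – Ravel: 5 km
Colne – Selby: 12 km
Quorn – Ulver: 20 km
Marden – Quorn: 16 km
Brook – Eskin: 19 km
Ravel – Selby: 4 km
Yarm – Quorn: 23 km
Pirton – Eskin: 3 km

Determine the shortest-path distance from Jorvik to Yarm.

35 km

Shortest distances from Jorvik:
Jorvik: 0
Ravel: 5  (via Jorvik)
Marden: 8  (via Ravel)
Selby: 9  (via Ravel)
Pirton: 10  (via Jorvik)
Colne: 13  (via Jorvik)
Eskin: 13  (via Pirton)
Brook: 14  (via Ravel)
Quorn: 16  (via Jorvik)
Ulver: 19  (via Ravel)
Yarm: 35  (via Pirton)
Shortest route: Jorvik–Pirton–Yarm = 35 km.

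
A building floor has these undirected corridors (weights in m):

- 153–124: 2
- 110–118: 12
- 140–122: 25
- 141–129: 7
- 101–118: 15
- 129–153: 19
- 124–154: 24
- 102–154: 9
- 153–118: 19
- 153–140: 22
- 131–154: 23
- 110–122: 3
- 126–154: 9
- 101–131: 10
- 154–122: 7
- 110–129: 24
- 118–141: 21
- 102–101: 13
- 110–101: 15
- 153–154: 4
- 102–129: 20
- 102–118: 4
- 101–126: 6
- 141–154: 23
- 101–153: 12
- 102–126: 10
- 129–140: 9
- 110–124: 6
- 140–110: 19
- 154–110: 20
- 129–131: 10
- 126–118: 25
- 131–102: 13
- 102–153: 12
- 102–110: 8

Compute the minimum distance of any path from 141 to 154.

23 m

Settle nodes by increasing distance from 141:
141: 0
129: 7  (via 141)
140: 16  (via 129)
131: 17  (via 129)
118: 21  (via 141)
154: 23  (via 141)
Shortest route: 141–154 = 23 m.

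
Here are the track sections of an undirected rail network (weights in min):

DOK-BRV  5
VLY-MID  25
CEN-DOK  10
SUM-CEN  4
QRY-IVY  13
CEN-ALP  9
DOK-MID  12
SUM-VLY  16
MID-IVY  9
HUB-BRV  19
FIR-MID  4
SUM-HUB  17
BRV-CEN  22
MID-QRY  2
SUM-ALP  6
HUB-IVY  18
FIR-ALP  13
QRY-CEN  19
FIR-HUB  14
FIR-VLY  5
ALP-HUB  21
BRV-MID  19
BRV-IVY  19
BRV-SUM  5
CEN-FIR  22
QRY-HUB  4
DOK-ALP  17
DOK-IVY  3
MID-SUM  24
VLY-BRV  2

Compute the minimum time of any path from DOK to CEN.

Enumerating some paths:
DOK–CEN: 10 = 10
DOK–BRV–SUM–CEN: 5+5+4 = 14
The minimum is 10 min via DOK–CEN.

10 min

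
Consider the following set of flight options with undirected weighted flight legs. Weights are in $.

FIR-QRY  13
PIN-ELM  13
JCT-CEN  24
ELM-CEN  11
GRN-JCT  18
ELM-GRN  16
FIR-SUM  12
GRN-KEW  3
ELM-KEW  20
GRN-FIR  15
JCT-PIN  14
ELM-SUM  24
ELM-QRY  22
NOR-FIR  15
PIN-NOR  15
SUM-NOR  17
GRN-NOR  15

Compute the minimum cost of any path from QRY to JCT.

Candidate routes:
QRY - ELM - GRN - JCT: 22+16+18 = 56
QRY - FIR - GRN - JCT: 13+15+18 = 46
QRY - ELM - PIN - JCT: 22+13+14 = 49
Cheapest is QRY - FIR - GRN - JCT at $46.

$46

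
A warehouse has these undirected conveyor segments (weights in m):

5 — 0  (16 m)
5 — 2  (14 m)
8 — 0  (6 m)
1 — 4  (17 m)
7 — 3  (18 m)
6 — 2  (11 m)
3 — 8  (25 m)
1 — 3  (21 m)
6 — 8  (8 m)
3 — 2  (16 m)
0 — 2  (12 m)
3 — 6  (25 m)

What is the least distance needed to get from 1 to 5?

51 m

Compare a few routes:
1–3–2–5: 21+16+14 = 51
1–3–8–0–5: 21+25+6+16 = 68
1–3–2–0–5: 21+16+12+16 = 65
1–3–6–2–5: 21+25+11+14 = 71
The minimum is 51 m via 1–3–2–5.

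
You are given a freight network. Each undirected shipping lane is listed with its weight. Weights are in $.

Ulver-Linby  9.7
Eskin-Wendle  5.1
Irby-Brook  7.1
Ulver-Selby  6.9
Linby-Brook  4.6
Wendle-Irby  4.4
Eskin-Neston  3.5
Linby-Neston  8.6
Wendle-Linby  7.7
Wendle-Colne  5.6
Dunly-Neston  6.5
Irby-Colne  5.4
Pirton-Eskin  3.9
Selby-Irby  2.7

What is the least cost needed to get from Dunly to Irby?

Enumerating some paths:
Dunly → Neston → Eskin → Wendle → Colne → Irby: 6.5+3.5+5.1+5.6+5.4 = 26.1
Dunly → Neston → Linby → Brook → Irby: 6.5+8.6+4.6+7.1 = 26.8
Dunly → Neston → Eskin → Wendle → Irby: 6.5+3.5+5.1+4.4 = 19.5
Dunly → Neston → Linby → Wendle → Irby: 6.5+8.6+7.7+4.4 = 27.2
The minimum is $19.5 via Dunly → Neston → Eskin → Wendle → Irby.

$19.5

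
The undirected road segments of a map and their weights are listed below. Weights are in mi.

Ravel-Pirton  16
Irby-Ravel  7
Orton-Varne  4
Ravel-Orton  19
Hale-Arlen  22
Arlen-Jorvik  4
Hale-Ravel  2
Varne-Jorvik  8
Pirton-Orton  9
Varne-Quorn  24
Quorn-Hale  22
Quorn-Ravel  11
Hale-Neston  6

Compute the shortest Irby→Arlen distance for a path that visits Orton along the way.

42 mi

Shortest Irby→Orton: Irby–Ravel–Orton = 26
Best Orton to Arlen: Orton–Varne–Jorvik–Arlen costing 16
Total via Orton: 26 + 16 = 42 mi.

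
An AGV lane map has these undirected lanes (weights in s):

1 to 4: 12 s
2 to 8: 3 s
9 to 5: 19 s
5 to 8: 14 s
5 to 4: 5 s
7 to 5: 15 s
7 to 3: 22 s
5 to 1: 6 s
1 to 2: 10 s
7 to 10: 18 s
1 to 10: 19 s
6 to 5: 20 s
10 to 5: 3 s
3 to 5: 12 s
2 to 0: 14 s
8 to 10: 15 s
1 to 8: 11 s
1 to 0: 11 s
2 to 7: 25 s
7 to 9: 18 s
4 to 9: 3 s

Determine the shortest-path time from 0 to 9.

25 s

Candidate routes:
0 → 1 → 5 → 4 → 9: 11+6+5+3 = 25
0 → 1 → 5 → 9: 11+6+19 = 36
0 → 1 → 4 → 9: 11+12+3 = 26
The minimum is 25 s via 0 → 1 → 5 → 4 → 9.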